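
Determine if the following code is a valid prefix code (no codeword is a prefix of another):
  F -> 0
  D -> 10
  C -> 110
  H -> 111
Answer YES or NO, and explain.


Checking each pair (does one codeword prefix another?):
  F='0' vs D='10': no prefix
  F='0' vs C='110': no prefix
  F='0' vs H='111': no prefix
  D='10' vs F='0': no prefix
  D='10' vs C='110': no prefix
  D='10' vs H='111': no prefix
  C='110' vs F='0': no prefix
  C='110' vs D='10': no prefix
  C='110' vs H='111': no prefix
  H='111' vs F='0': no prefix
  H='111' vs D='10': no prefix
  H='111' vs C='110': no prefix
No violation found over all pairs.

YES -- this is a valid prefix code. No codeword is a prefix of any other codeword.


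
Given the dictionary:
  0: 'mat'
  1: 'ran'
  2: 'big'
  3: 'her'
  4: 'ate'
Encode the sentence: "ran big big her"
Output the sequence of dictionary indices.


Look up each word in the dictionary:
  'ran' -> 1
  'big' -> 2
  'big' -> 2
  'her' -> 3

Encoded: [1, 2, 2, 3]


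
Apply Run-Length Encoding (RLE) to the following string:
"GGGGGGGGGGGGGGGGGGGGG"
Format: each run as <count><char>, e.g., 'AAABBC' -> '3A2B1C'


Scanning runs left to right:
  i=0: run of 'G' x 21 -> '21G'

RLE = 21G


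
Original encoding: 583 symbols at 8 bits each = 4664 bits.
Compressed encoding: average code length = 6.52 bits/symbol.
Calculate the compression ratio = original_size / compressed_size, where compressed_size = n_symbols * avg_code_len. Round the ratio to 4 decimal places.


original_size = n_symbols * orig_bits = 583 * 8 = 4664 bits
compressed_size = n_symbols * avg_code_len = 583 * 6.52 = 3801.16 bits
ratio = original_size / compressed_size = 4664 / 3801.16 = 1.227

Compression ratio = 1.227


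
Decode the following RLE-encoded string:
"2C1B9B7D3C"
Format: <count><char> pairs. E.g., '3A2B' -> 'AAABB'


Expanding each <count><char> pair:
  2C -> 'CC'
  1B -> 'B'
  9B -> 'BBBBBBBBB'
  7D -> 'DDDDDDD'
  3C -> 'CCC'

Decoded = CCBBBBBBBBBBDDDDDDDCCC


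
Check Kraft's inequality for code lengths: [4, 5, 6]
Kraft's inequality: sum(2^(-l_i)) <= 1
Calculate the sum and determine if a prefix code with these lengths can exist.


Sum = 2^(-4) + 2^(-5) + 2^(-6)
    = 0.0625 + 0.03125 + 0.015625
    = 7/64 = 0.109375
Since 0.109375 <= 1, Kraft's inequality IS satisfied.
A prefix code with these lengths CAN exist.

Kraft sum = 0.109375. Satisfied.


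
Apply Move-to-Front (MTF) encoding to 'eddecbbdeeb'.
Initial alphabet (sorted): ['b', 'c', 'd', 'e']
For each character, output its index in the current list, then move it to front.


MTF encoding:
'e': index 3 in ['b', 'c', 'd', 'e'] -> ['e', 'b', 'c', 'd']
'd': index 3 in ['e', 'b', 'c', 'd'] -> ['d', 'e', 'b', 'c']
'd': index 0 in ['d', 'e', 'b', 'c'] -> ['d', 'e', 'b', 'c']
'e': index 1 in ['d', 'e', 'b', 'c'] -> ['e', 'd', 'b', 'c']
'c': index 3 in ['e', 'd', 'b', 'c'] -> ['c', 'e', 'd', 'b']
'b': index 3 in ['c', 'e', 'd', 'b'] -> ['b', 'c', 'e', 'd']
'b': index 0 in ['b', 'c', 'e', 'd'] -> ['b', 'c', 'e', 'd']
'd': index 3 in ['b', 'c', 'e', 'd'] -> ['d', 'b', 'c', 'e']
'e': index 3 in ['d', 'b', 'c', 'e'] -> ['e', 'd', 'b', 'c']
'e': index 0 in ['e', 'd', 'b', 'c'] -> ['e', 'd', 'b', 'c']
'b': index 2 in ['e', 'd', 'b', 'c'] -> ['b', 'e', 'd', 'c']


Output: [3, 3, 0, 1, 3, 3, 0, 3, 3, 0, 2]


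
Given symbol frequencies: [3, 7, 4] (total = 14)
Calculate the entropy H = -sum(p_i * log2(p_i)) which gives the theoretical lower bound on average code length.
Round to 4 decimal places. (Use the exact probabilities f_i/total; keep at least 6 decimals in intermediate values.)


Per-symbol terms -p_i * log2(p_i) with p_i = f_i/14:
  p = 3/14 = 0.214286: log2(p) = -2.222392, -p*log2(p) = 0.476227
  p = 7/14 = 0.500000: log2(p) = -1.000000, -p*log2(p) = 0.500000
  p = 4/14 = 0.285714: log2(p) = -1.807355, -p*log2(p) = 0.516387
H = 0.476227 + 0.500000 + 0.516387 = 1.492614

H = 1.4926 bits/symbol


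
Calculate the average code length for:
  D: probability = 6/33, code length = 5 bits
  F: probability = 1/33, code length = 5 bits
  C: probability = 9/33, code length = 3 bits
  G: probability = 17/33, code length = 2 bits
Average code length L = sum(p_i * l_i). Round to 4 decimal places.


Weighted contributions p_i * l_i:
  D: (6/33) * 5 = 30/33
  F: (1/33) * 5 = 5/33
  C: (9/33) * 3 = 27/33
  G: (17/33) * 2 = 34/33
Sum = (30 + 5 + 27 + 34)/33 = 96/33

L = 96/33 = 2.9091 bits/symbol


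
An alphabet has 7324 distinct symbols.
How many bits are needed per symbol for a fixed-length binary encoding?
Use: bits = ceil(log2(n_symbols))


log2(7324) = 12.8384
Bracket: 2^12 = 4096 < 7324 <= 2^13 = 8192
So ceil(log2(7324)) = 13

bits = ceil(log2(7324)) = ceil(12.8384) = 13 bits


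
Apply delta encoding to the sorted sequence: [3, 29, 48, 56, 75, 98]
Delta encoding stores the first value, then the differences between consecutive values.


First value: 3
Deltas:
  29 - 3 = 26
  48 - 29 = 19
  56 - 48 = 8
  75 - 56 = 19
  98 - 75 = 23


Delta encoded: [3, 26, 19, 8, 19, 23]


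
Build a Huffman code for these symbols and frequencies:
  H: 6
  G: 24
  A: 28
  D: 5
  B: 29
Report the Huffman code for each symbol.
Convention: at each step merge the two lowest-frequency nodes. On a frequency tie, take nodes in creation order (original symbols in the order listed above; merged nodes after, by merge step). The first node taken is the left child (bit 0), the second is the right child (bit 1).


Huffman tree construction:
Step 1: Merge D(5) + H(6) = 11
Step 2: Merge (D+H)(11) + G(24) = 35
Step 3: Merge A(28) + B(29) = 57
Step 4: Merge ((D+H)+G)(35) + (A+B)(57) = 92
Read each symbol's code off the tree from the root (left child = 0, right child = 1).

Codes:
  H: 001 (length 3)
  G: 01 (length 2)
  A: 10 (length 2)
  D: 000 (length 3)
  B: 11 (length 2)
Average code length: 195/92 = 2.1196 bits/symbol


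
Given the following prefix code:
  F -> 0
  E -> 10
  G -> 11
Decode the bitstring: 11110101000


Decoding step by step:
Bits 11 -> G
Bits 11 -> G
Bits 0 -> F
Bits 10 -> E
Bits 10 -> E
Bits 0 -> F
Bits 0 -> F


Decoded message: GGFEEFF


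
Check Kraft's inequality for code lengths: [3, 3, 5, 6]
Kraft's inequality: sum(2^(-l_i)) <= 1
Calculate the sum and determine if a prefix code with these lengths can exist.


Sum = 2^(-3) + 2^(-3) + 2^(-5) + 2^(-6)
    = 0.125 + 0.125 + 0.03125 + 0.015625
    = 19/64 = 0.296875
Since 0.296875 <= 1, Kraft's inequality IS satisfied.
A prefix code with these lengths CAN exist.

Kraft sum = 0.296875. Satisfied.


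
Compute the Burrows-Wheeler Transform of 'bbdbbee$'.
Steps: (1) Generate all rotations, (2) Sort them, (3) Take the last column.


Rotations (sorted):
  0: $bbdbbee -> last char: e
  1: bbdbbee$ -> last char: $
  2: bbee$bbd -> last char: d
  3: bdbbee$b -> last char: b
  4: bee$bbdb -> last char: b
  5: dbbee$bb -> last char: b
  6: e$bbdbbe -> last char: e
  7: ee$bbdbb -> last char: b


BWT = e$dbbbeb


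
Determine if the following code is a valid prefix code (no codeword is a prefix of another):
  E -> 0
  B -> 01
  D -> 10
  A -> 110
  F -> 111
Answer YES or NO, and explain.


Checking each pair (does one codeword prefix another?):
  E='0' vs B='01': prefix -- VIOLATION

NO -- this is NOT a valid prefix code. E (0) is a prefix of B (01).


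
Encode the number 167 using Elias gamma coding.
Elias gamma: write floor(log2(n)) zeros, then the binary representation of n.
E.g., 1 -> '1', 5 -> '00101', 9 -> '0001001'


num_bits = floor(log2(167)) + 1 = 8
leading_zeros = num_bits - 1 = 7
binary(167) = 10100111

Elias gamma(167) = '0000000' + '10100111' = 000000010100111 (15 bits)


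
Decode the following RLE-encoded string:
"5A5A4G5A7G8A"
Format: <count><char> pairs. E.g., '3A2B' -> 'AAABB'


Expanding each <count><char> pair:
  5A -> 'AAAAA'
  5A -> 'AAAAA'
  4G -> 'GGGG'
  5A -> 'AAAAA'
  7G -> 'GGGGGGG'
  8A -> 'AAAAAAAA'

Decoded = AAAAAAAAAAGGGGAAAAAGGGGGGGAAAAAAAA


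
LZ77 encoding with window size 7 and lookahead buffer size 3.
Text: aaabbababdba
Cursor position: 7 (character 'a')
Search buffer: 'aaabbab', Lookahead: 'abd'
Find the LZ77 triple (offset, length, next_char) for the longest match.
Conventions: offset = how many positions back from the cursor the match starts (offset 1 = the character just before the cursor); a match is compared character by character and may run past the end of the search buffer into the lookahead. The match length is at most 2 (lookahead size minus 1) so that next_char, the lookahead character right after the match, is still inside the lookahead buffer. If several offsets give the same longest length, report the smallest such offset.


Try each offset into the search buffer:
  offset=1 (pos 6, char 'b'): match length 0
  offset=2 (pos 5, char 'a'): match length 2
  offset=3 (pos 4, char 'b'): match length 0
  offset=4 (pos 3, char 'b'): match length 0
  offset=5 (pos 2, char 'a'): match length 2
  offset=6 (pos 1, char 'a'): match length 1
  offset=7 (pos 0, char 'a'): match length 1
Longest match has length 2, found at offsets 2, 5; take the smallest, offset 2.
next_char = character at position 7 + 2 = 9 -> 'd'

Best match: offset=2, length=2 (matching 'ab' starting at position 5)
LZ77 triple: (2, 2, 'd')


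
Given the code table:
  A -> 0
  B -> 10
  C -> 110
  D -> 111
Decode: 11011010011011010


Decoding:
110 -> C
110 -> C
10 -> B
0 -> A
110 -> C
110 -> C
10 -> B


Result: CCBACCB


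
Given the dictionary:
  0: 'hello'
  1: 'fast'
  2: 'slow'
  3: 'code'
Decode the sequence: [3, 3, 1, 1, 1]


Look up each index in the dictionary:
  3 -> 'code'
  3 -> 'code'
  1 -> 'fast'
  1 -> 'fast'
  1 -> 'fast'

Decoded: "code code fast fast fast"


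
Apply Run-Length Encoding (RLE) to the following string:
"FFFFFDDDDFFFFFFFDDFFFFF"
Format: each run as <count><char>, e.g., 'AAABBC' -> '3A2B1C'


Scanning runs left to right:
  i=0: run of 'F' x 5 -> '5F'
  i=5: run of 'D' x 4 -> '4D'
  i=9: run of 'F' x 7 -> '7F'
  i=16: run of 'D' x 2 -> '2D'
  i=18: run of 'F' x 5 -> '5F'

RLE = 5F4D7F2D5F


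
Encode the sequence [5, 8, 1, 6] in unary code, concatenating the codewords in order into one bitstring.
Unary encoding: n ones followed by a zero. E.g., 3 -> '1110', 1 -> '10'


Encode each number as n ones followed by a terminating 0:
  5 -> 111110 (6 bits)
  8 -> 111111110 (9 bits)
  1 -> 10 (2 bits)
  6 -> 1111110 (7 bits)
Total length = 6 + 9 + 2 + 7 = 24 bits.

Unary([5, 8, 1, 6]) = 111110111111110101111110 (24 bits)


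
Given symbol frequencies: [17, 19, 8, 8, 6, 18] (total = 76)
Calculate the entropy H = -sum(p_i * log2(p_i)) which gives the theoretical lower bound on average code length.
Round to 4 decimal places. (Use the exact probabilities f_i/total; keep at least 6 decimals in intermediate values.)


Per-symbol terms -p_i * log2(p_i) with p_i = f_i/76:
  p = 17/76 = 0.223684: log2(p) = -2.160465, -p*log2(p) = 0.483262
  p = 19/76 = 0.250000: log2(p) = -2.000000, -p*log2(p) = 0.500000
  p = 8/76 = 0.105263: log2(p) = -3.247928, -p*log2(p) = 0.341887
  p = 8/76 = 0.105263: log2(p) = -3.247928, -p*log2(p) = 0.341887
  p = 6/76 = 0.078947: log2(p) = -3.662965, -p*log2(p) = 0.289181
  p = 18/76 = 0.236842: log2(p) = -2.078003, -p*log2(p) = 0.492158
H = 0.483262 + 0.500000 + 0.341887 + 0.341887 + 0.289181 + 0.492158 = 2.448375

H = 2.4484 bits/symbol


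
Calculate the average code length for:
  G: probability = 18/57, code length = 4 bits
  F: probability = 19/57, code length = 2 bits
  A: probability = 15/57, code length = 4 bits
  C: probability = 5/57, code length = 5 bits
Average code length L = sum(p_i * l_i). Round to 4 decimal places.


Weighted contributions p_i * l_i:
  G: (18/57) * 4 = 72/57
  F: (19/57) * 2 = 38/57
  A: (15/57) * 4 = 60/57
  C: (5/57) * 5 = 25/57
Sum = (72 + 38 + 60 + 25)/57 = 195/57

L = 195/57 = 3.4211 bits/symbol


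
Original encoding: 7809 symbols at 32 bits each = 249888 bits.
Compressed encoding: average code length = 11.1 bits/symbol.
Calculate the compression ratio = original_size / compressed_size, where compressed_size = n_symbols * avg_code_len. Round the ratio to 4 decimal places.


original_size = n_symbols * orig_bits = 7809 * 32 = 249888 bits
compressed_size = n_symbols * avg_code_len = 7809 * 11.1 = 86679.9 bits
ratio = original_size / compressed_size = 249888 / 86679.9 = 2.8829

Compression ratio = 2.8829


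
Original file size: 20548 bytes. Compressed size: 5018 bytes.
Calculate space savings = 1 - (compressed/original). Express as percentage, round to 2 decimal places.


ratio = compressed/original = 5018/20548 = 0.244209
savings = 1 - ratio = 1 - 0.244209 = 0.755791
as a percentage: 0.755791 * 100 = 75.58%

Space savings = 1 - 5018/20548 = 75.58%


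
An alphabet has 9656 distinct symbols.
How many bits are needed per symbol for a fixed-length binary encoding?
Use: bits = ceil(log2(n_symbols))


log2(9656) = 13.2372
Bracket: 2^13 = 8192 < 9656 <= 2^14 = 16384
So ceil(log2(9656)) = 14

bits = ceil(log2(9656)) = ceil(13.2372) = 14 bits


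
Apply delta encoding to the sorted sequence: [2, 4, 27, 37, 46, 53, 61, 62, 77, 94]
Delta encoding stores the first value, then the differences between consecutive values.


First value: 2
Deltas:
  4 - 2 = 2
  27 - 4 = 23
  37 - 27 = 10
  46 - 37 = 9
  53 - 46 = 7
  61 - 53 = 8
  62 - 61 = 1
  77 - 62 = 15
  94 - 77 = 17


Delta encoded: [2, 2, 23, 10, 9, 7, 8, 1, 15, 17]


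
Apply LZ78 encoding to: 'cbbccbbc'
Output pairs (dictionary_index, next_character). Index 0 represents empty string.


LZ78 encoding steps:
Dictionary: {0: ''}
Step 1: w='' (idx 0), next='c' -> output (0, 'c'), add 'c' as idx 1
Step 2: w='' (idx 0), next='b' -> output (0, 'b'), add 'b' as idx 2
Step 3: w='b' (idx 2), next='c' -> output (2, 'c'), add 'bc' as idx 3
Step 4: w='c' (idx 1), next='b' -> output (1, 'b'), add 'cb' as idx 4
Step 5: w='bc' (idx 3), end of input -> output (3, '')


Encoded: [(0, 'c'), (0, 'b'), (2, 'c'), (1, 'b'), (3, '')]


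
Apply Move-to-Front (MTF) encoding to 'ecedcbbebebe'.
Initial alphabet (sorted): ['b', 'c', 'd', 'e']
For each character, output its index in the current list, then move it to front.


MTF encoding:
'e': index 3 in ['b', 'c', 'd', 'e'] -> ['e', 'b', 'c', 'd']
'c': index 2 in ['e', 'b', 'c', 'd'] -> ['c', 'e', 'b', 'd']
'e': index 1 in ['c', 'e', 'b', 'd'] -> ['e', 'c', 'b', 'd']
'd': index 3 in ['e', 'c', 'b', 'd'] -> ['d', 'e', 'c', 'b']
'c': index 2 in ['d', 'e', 'c', 'b'] -> ['c', 'd', 'e', 'b']
'b': index 3 in ['c', 'd', 'e', 'b'] -> ['b', 'c', 'd', 'e']
'b': index 0 in ['b', 'c', 'd', 'e'] -> ['b', 'c', 'd', 'e']
'e': index 3 in ['b', 'c', 'd', 'e'] -> ['e', 'b', 'c', 'd']
'b': index 1 in ['e', 'b', 'c', 'd'] -> ['b', 'e', 'c', 'd']
'e': index 1 in ['b', 'e', 'c', 'd'] -> ['e', 'b', 'c', 'd']
'b': index 1 in ['e', 'b', 'c', 'd'] -> ['b', 'e', 'c', 'd']
'e': index 1 in ['b', 'e', 'c', 'd'] -> ['e', 'b', 'c', 'd']


Output: [3, 2, 1, 3, 2, 3, 0, 3, 1, 1, 1, 1]


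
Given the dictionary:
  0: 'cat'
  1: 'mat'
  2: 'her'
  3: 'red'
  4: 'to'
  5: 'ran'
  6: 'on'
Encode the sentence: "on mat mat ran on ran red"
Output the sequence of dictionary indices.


Look up each word in the dictionary:
  'on' -> 6
  'mat' -> 1
  'mat' -> 1
  'ran' -> 5
  'on' -> 6
  'ran' -> 5
  'red' -> 3

Encoded: [6, 1, 1, 5, 6, 5, 3]


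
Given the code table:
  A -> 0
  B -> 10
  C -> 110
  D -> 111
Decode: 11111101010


Decoding:
111 -> D
111 -> D
0 -> A
10 -> B
10 -> B


Result: DDABB


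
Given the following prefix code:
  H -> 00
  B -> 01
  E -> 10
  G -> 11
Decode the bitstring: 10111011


Decoding step by step:
Bits 10 -> E
Bits 11 -> G
Bits 10 -> E
Bits 11 -> G


Decoded message: EGEG


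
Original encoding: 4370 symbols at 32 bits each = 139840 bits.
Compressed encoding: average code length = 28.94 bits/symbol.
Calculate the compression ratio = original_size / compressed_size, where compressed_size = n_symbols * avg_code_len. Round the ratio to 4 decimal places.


original_size = n_symbols * orig_bits = 4370 * 32 = 139840 bits
compressed_size = n_symbols * avg_code_len = 4370 * 28.94 = 126467.8 bits
ratio = original_size / compressed_size = 139840 / 126467.8 = 1.1057

Compression ratio = 1.1057


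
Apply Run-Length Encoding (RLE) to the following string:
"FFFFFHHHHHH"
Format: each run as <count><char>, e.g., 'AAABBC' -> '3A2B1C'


Scanning runs left to right:
  i=0: run of 'F' x 5 -> '5F'
  i=5: run of 'H' x 6 -> '6H'

RLE = 5F6H


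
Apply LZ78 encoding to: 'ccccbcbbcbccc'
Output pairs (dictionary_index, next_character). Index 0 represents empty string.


LZ78 encoding steps:
Dictionary: {0: ''}
Step 1: w='' (idx 0), next='c' -> output (0, 'c'), add 'c' as idx 1
Step 2: w='c' (idx 1), next='c' -> output (1, 'c'), add 'cc' as idx 2
Step 3: w='c' (idx 1), next='b' -> output (1, 'b'), add 'cb' as idx 3
Step 4: w='cb' (idx 3), next='b' -> output (3, 'b'), add 'cbb' as idx 4
Step 5: w='cb' (idx 3), next='c' -> output (3, 'c'), add 'cbc' as idx 5
Step 6: w='cc' (idx 2), end of input -> output (2, '')


Encoded: [(0, 'c'), (1, 'c'), (1, 'b'), (3, 'b'), (3, 'c'), (2, '')]


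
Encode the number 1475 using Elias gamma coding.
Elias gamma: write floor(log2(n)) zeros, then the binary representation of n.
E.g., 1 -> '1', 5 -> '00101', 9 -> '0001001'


num_bits = floor(log2(1475)) + 1 = 11
leading_zeros = num_bits - 1 = 10
binary(1475) = 10111000011

Elias gamma(1475) = '0000000000' + '10111000011' = 000000000010111000011 (21 bits)


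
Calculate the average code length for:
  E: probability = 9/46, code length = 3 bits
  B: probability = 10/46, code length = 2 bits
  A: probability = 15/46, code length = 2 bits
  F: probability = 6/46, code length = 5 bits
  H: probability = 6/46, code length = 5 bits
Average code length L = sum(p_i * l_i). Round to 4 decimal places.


Weighted contributions p_i * l_i:
  E: (9/46) * 3 = 27/46
  B: (10/46) * 2 = 20/46
  A: (15/46) * 2 = 30/46
  F: (6/46) * 5 = 30/46
  H: (6/46) * 5 = 30/46
Sum = (27 + 20 + 30 + 30 + 30)/46 = 137/46

L = 137/46 = 2.9783 bits/symbol


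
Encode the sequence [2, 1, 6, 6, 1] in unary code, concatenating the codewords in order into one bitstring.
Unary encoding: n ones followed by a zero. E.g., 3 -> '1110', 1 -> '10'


Encode each number as n ones followed by a terminating 0:
  2 -> 110 (3 bits)
  1 -> 10 (2 bits)
  6 -> 1111110 (7 bits)
  6 -> 1111110 (7 bits)
  1 -> 10 (2 bits)
Total length = 3 + 2 + 7 + 7 + 2 = 21 bits.

Unary([2, 1, 6, 6, 1]) = 110101111110111111010 (21 bits)


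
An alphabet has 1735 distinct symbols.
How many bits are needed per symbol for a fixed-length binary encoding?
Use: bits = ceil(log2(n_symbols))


log2(1735) = 10.7607
Bracket: 2^10 = 1024 < 1735 <= 2^11 = 2048
So ceil(log2(1735)) = 11

bits = ceil(log2(1735)) = ceil(10.7607) = 11 bits


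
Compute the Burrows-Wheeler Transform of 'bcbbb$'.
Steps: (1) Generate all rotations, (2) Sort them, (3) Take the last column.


Rotations (sorted):
  0: $bcbbb -> last char: b
  1: b$bcbb -> last char: b
  2: bb$bcb -> last char: b
  3: bbb$bc -> last char: c
  4: bcbbb$ -> last char: $
  5: cbbb$b -> last char: b


BWT = bbbc$b


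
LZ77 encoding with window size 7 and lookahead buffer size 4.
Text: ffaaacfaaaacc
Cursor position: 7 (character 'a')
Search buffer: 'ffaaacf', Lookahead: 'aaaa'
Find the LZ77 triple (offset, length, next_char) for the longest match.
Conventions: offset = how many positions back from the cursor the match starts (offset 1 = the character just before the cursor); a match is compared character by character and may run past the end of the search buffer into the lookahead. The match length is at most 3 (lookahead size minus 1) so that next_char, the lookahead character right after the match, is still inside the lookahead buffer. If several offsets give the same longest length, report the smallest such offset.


Try each offset into the search buffer:
  offset=1 (pos 6, char 'f'): match length 0
  offset=2 (pos 5, char 'c'): match length 0
  offset=3 (pos 4, char 'a'): match length 1
  offset=4 (pos 3, char 'a'): match length 2
  offset=5 (pos 2, char 'a'): match length 3
  offset=6 (pos 1, char 'f'): match length 0
  offset=7 (pos 0, char 'f'): match length 0
Longest match has length 3 at offset 5.
next_char = character at position 7 + 3 = 10 -> 'a'

Best match: offset=5, length=3 (matching 'aaa' starting at position 2)
LZ77 triple: (5, 3, 'a')


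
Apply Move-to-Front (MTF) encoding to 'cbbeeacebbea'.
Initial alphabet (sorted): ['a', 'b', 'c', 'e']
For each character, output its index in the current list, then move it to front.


MTF encoding:
'c': index 2 in ['a', 'b', 'c', 'e'] -> ['c', 'a', 'b', 'e']
'b': index 2 in ['c', 'a', 'b', 'e'] -> ['b', 'c', 'a', 'e']
'b': index 0 in ['b', 'c', 'a', 'e'] -> ['b', 'c', 'a', 'e']
'e': index 3 in ['b', 'c', 'a', 'e'] -> ['e', 'b', 'c', 'a']
'e': index 0 in ['e', 'b', 'c', 'a'] -> ['e', 'b', 'c', 'a']
'a': index 3 in ['e', 'b', 'c', 'a'] -> ['a', 'e', 'b', 'c']
'c': index 3 in ['a', 'e', 'b', 'c'] -> ['c', 'a', 'e', 'b']
'e': index 2 in ['c', 'a', 'e', 'b'] -> ['e', 'c', 'a', 'b']
'b': index 3 in ['e', 'c', 'a', 'b'] -> ['b', 'e', 'c', 'a']
'b': index 0 in ['b', 'e', 'c', 'a'] -> ['b', 'e', 'c', 'a']
'e': index 1 in ['b', 'e', 'c', 'a'] -> ['e', 'b', 'c', 'a']
'a': index 3 in ['e', 'b', 'c', 'a'] -> ['a', 'e', 'b', 'c']


Output: [2, 2, 0, 3, 0, 3, 3, 2, 3, 0, 1, 3]


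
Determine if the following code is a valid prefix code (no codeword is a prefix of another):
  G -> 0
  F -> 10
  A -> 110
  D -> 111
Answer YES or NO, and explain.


Checking each pair (does one codeword prefix another?):
  G='0' vs F='10': no prefix
  G='0' vs A='110': no prefix
  G='0' vs D='111': no prefix
  F='10' vs G='0': no prefix
  F='10' vs A='110': no prefix
  F='10' vs D='111': no prefix
  A='110' vs G='0': no prefix
  A='110' vs F='10': no prefix
  A='110' vs D='111': no prefix
  D='111' vs G='0': no prefix
  D='111' vs F='10': no prefix
  D='111' vs A='110': no prefix
No violation found over all pairs.

YES -- this is a valid prefix code. No codeword is a prefix of any other codeword.


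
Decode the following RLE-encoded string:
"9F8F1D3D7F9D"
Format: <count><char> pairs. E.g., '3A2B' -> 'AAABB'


Expanding each <count><char> pair:
  9F -> 'FFFFFFFFF'
  8F -> 'FFFFFFFF'
  1D -> 'D'
  3D -> 'DDD'
  7F -> 'FFFFFFF'
  9D -> 'DDDDDDDDD'

Decoded = FFFFFFFFFFFFFFFFFDDDDFFFFFFFDDDDDDDDD


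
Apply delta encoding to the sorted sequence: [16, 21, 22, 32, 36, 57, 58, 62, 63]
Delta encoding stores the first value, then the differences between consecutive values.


First value: 16
Deltas:
  21 - 16 = 5
  22 - 21 = 1
  32 - 22 = 10
  36 - 32 = 4
  57 - 36 = 21
  58 - 57 = 1
  62 - 58 = 4
  63 - 62 = 1


Delta encoded: [16, 5, 1, 10, 4, 21, 1, 4, 1]


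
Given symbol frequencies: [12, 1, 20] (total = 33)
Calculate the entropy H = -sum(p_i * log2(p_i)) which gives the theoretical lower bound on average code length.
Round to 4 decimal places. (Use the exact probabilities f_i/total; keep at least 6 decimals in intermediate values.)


Per-symbol terms -p_i * log2(p_i) with p_i = f_i/33:
  p = 12/33 = 0.363636: log2(p) = -1.459432, -p*log2(p) = 0.530702
  p = 1/33 = 0.030303: log2(p) = -5.044394, -p*log2(p) = 0.152860
  p = 20/33 = 0.606061: log2(p) = -0.722466, -p*log2(p) = 0.437858
H = 0.530702 + 0.152860 + 0.437858 = 1.121420

H = 1.1214 bits/symbol


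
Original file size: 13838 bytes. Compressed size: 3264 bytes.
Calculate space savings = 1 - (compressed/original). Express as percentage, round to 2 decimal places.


ratio = compressed/original = 3264/13838 = 0.235872
savings = 1 - ratio = 1 - 0.235872 = 0.764128
as a percentage: 0.764128 * 100 = 76.41%

Space savings = 1 - 3264/13838 = 76.41%


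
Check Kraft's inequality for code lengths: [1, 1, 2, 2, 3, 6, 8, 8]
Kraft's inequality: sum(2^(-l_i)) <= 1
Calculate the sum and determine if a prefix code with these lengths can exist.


Sum = 2^(-1) + 2^(-1) + 2^(-2) + 2^(-2) + 2^(-3) + 2^(-6) + 2^(-8) + 2^(-8)
    = 0.5 + 0.5 + 0.25 + 0.25 + 0.125 + 0.015625 + 0.00390625 + 0.00390625
    = 422/256 = 1.6484375
Since 1.6484375 > 1, Kraft's inequality is NOT satisfied.
A prefix code with these lengths CANNOT exist.

Kraft sum = 1.6484375. Not satisfied.


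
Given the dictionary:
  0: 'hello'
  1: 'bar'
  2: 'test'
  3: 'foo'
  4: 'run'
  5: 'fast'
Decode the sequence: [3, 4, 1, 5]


Look up each index in the dictionary:
  3 -> 'foo'
  4 -> 'run'
  1 -> 'bar'
  5 -> 'fast'

Decoded: "foo run bar fast"


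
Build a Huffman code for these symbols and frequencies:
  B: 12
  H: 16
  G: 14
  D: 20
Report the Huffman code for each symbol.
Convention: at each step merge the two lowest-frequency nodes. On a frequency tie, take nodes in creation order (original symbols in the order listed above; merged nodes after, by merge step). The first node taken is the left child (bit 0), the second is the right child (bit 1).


Huffman tree construction:
Step 1: Merge B(12) + G(14) = 26
Step 2: Merge H(16) + D(20) = 36
Step 3: Merge (B+G)(26) + (H+D)(36) = 62
Read each symbol's code off the tree from the root (left child = 0, right child = 1).

Codes:
  B: 00 (length 2)
  H: 10 (length 2)
  G: 01 (length 2)
  D: 11 (length 2)
Average code length: 124/62 = 2.0000 bits/symbol


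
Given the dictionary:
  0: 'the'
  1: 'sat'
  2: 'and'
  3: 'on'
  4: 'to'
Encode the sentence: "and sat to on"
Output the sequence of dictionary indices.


Look up each word in the dictionary:
  'and' -> 2
  'sat' -> 1
  'to' -> 4
  'on' -> 3

Encoded: [2, 1, 4, 3]


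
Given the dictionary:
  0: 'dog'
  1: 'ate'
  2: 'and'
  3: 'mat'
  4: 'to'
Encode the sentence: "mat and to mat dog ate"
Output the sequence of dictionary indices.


Look up each word in the dictionary:
  'mat' -> 3
  'and' -> 2
  'to' -> 4
  'mat' -> 3
  'dog' -> 0
  'ate' -> 1

Encoded: [3, 2, 4, 3, 0, 1]


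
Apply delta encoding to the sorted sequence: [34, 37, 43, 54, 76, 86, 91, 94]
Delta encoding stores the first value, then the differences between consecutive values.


First value: 34
Deltas:
  37 - 34 = 3
  43 - 37 = 6
  54 - 43 = 11
  76 - 54 = 22
  86 - 76 = 10
  91 - 86 = 5
  94 - 91 = 3


Delta encoded: [34, 3, 6, 11, 22, 10, 5, 3]


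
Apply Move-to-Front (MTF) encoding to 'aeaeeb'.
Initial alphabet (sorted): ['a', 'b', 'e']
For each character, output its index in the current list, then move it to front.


MTF encoding:
'a': index 0 in ['a', 'b', 'e'] -> ['a', 'b', 'e']
'e': index 2 in ['a', 'b', 'e'] -> ['e', 'a', 'b']
'a': index 1 in ['e', 'a', 'b'] -> ['a', 'e', 'b']
'e': index 1 in ['a', 'e', 'b'] -> ['e', 'a', 'b']
'e': index 0 in ['e', 'a', 'b'] -> ['e', 'a', 'b']
'b': index 2 in ['e', 'a', 'b'] -> ['b', 'e', 'a']


Output: [0, 2, 1, 1, 0, 2]


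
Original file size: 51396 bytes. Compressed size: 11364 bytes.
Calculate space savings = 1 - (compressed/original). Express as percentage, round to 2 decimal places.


ratio = compressed/original = 11364/51396 = 0.221107
savings = 1 - ratio = 1 - 0.221107 = 0.778893
as a percentage: 0.778893 * 100 = 77.89%

Space savings = 1 - 11364/51396 = 77.89%


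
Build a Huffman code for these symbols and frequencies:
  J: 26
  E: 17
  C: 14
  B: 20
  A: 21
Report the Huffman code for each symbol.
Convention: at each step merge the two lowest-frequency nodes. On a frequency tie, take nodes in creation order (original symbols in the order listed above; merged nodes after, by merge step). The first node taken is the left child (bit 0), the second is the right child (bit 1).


Huffman tree construction:
Step 1: Merge C(14) + E(17) = 31
Step 2: Merge B(20) + A(21) = 41
Step 3: Merge J(26) + (C+E)(31) = 57
Step 4: Merge (B+A)(41) + (J+(C+E))(57) = 98
Read each symbol's code off the tree from the root (left child = 0, right child = 1).

Codes:
  J: 10 (length 2)
  E: 111 (length 3)
  C: 110 (length 3)
  B: 00 (length 2)
  A: 01 (length 2)
Average code length: 227/98 = 2.3163 bits/symbol


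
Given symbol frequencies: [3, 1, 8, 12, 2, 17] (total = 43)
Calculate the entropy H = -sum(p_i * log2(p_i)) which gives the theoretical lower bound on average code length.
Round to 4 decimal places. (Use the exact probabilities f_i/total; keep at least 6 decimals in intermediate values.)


Per-symbol terms -p_i * log2(p_i) with p_i = f_i/43:
  p = 3/43 = 0.069767: log2(p) = -3.841302, -p*log2(p) = 0.267998
  p = 1/43 = 0.023256: log2(p) = -5.426265, -p*log2(p) = 0.126192
  p = 8/43 = 0.186047: log2(p) = -2.426265, -p*log2(p) = 0.451398
  p = 12/43 = 0.279070: log2(p) = -1.841302, -p*log2(p) = 0.513852
  p = 2/43 = 0.046512: log2(p) = -4.426265, -p*log2(p) = 0.205873
  p = 17/43 = 0.395349: log2(p) = -1.338802, -p*log2(p) = 0.529294
H = 0.267998 + 0.126192 + 0.451398 + 0.513852 + 0.205873 + 0.529294 = 2.094607

H = 2.0946 bits/symbol


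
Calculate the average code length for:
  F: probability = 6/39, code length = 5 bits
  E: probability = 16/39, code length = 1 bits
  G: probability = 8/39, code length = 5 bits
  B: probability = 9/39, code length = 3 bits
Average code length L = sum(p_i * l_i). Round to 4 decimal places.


Weighted contributions p_i * l_i:
  F: (6/39) * 5 = 30/39
  E: (16/39) * 1 = 16/39
  G: (8/39) * 5 = 40/39
  B: (9/39) * 3 = 27/39
Sum = (30 + 16 + 40 + 27)/39 = 113/39

L = 113/39 = 2.8974 bits/symbol


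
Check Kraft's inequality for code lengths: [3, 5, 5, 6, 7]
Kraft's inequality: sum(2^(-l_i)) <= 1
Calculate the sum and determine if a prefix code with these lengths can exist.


Sum = 2^(-3) + 2^(-5) + 2^(-5) + 2^(-6) + 2^(-7)
    = 0.125 + 0.03125 + 0.03125 + 0.015625 + 0.0078125
    = 27/128 = 0.2109375
Since 0.2109375 <= 1, Kraft's inequality IS satisfied.
A prefix code with these lengths CAN exist.

Kraft sum = 0.2109375. Satisfied.


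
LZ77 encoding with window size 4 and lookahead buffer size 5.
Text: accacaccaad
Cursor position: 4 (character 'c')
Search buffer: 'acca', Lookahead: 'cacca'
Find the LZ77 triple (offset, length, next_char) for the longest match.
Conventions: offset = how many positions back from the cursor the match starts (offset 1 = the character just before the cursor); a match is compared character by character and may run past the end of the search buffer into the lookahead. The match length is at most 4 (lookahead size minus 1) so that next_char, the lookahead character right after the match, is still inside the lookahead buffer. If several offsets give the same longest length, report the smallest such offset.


Try each offset into the search buffer:
  offset=1 (pos 3, char 'a'): match length 0
  offset=2 (pos 2, char 'c'): match length 3
  offset=3 (pos 1, char 'c'): match length 1
  offset=4 (pos 0, char 'a'): match length 0
Longest match has length 3 at offset 2.
next_char = character at position 4 + 3 = 7 -> 'c'

Best match: offset=2, length=3 (matching 'cac' starting at position 2)
LZ77 triple: (2, 3, 'c')


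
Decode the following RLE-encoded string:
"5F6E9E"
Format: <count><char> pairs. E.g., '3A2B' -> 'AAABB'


Expanding each <count><char> pair:
  5F -> 'FFFFF'
  6E -> 'EEEEEE'
  9E -> 'EEEEEEEEE'

Decoded = FFFFFEEEEEEEEEEEEEEE


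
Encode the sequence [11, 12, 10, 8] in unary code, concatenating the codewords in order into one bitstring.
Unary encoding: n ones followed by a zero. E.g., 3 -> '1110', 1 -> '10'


Encode each number as n ones followed by a terminating 0:
  11 -> 111111111110 (12 bits)
  12 -> 1111111111110 (13 bits)
  10 -> 11111111110 (11 bits)
  8 -> 111111110 (9 bits)
Total length = 12 + 13 + 11 + 9 = 45 bits.

Unary([11, 12, 10, 8]) = 111111111110111111111111011111111110111111110 (45 bits)


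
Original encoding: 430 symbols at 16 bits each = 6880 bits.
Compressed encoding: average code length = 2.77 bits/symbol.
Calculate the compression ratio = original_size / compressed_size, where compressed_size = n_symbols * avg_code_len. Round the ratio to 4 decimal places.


original_size = n_symbols * orig_bits = 430 * 16 = 6880 bits
compressed_size = n_symbols * avg_code_len = 430 * 2.77 = 1191.1 bits
ratio = original_size / compressed_size = 6880 / 1191.1 = 5.7762

Compression ratio = 5.7762


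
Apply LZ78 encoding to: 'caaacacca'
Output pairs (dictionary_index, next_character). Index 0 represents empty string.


LZ78 encoding steps:
Dictionary: {0: ''}
Step 1: w='' (idx 0), next='c' -> output (0, 'c'), add 'c' as idx 1
Step 2: w='' (idx 0), next='a' -> output (0, 'a'), add 'a' as idx 2
Step 3: w='a' (idx 2), next='a' -> output (2, 'a'), add 'aa' as idx 3
Step 4: w='c' (idx 1), next='a' -> output (1, 'a'), add 'ca' as idx 4
Step 5: w='c' (idx 1), next='c' -> output (1, 'c'), add 'cc' as idx 5
Step 6: w='a' (idx 2), end of input -> output (2, '')


Encoded: [(0, 'c'), (0, 'a'), (2, 'a'), (1, 'a'), (1, 'c'), (2, '')]


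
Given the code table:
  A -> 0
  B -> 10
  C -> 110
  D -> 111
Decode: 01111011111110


Decoding:
0 -> A
111 -> D
10 -> B
111 -> D
111 -> D
10 -> B


Result: ADBDDB


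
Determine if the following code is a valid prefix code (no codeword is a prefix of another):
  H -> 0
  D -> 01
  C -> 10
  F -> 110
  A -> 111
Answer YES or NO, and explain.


Checking each pair (does one codeword prefix another?):
  H='0' vs D='01': prefix -- VIOLATION

NO -- this is NOT a valid prefix code. H (0) is a prefix of D (01).


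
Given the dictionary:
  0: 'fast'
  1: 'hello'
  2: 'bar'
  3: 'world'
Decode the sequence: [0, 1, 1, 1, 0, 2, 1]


Look up each index in the dictionary:
  0 -> 'fast'
  1 -> 'hello'
  1 -> 'hello'
  1 -> 'hello'
  0 -> 'fast'
  2 -> 'bar'
  1 -> 'hello'

Decoded: "fast hello hello hello fast bar hello"


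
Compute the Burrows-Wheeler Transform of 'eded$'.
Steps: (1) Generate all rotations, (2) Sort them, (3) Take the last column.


Rotations (sorted):
  0: $eded -> last char: d
  1: d$ede -> last char: e
  2: ded$e -> last char: e
  3: ed$ed -> last char: d
  4: eded$ -> last char: $


BWT = deed$


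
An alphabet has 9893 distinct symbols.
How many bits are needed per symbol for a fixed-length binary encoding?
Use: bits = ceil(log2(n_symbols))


log2(9893) = 13.2722
Bracket: 2^13 = 8192 < 9893 <= 2^14 = 16384
So ceil(log2(9893)) = 14

bits = ceil(log2(9893)) = ceil(13.2722) = 14 bits


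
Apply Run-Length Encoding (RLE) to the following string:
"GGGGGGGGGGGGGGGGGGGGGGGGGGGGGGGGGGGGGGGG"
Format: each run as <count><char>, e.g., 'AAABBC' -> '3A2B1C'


Scanning runs left to right:
  i=0: run of 'G' x 40 -> '40G'

RLE = 40G


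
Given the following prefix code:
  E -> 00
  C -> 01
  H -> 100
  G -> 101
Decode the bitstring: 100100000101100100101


Decoding step by step:
Bits 100 -> H
Bits 100 -> H
Bits 00 -> E
Bits 01 -> C
Bits 01 -> C
Bits 100 -> H
Bits 100 -> H
Bits 101 -> G


Decoded message: HHECCHHG


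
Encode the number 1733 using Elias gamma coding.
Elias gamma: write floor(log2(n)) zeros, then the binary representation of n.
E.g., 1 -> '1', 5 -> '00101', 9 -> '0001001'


num_bits = floor(log2(1733)) + 1 = 11
leading_zeros = num_bits - 1 = 10
binary(1733) = 11011000101

Elias gamma(1733) = '0000000000' + '11011000101' = 000000000011011000101 (21 bits)


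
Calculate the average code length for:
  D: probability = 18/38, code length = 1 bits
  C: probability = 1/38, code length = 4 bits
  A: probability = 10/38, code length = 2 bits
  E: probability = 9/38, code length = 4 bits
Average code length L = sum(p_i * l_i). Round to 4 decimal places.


Weighted contributions p_i * l_i:
  D: (18/38) * 1 = 18/38
  C: (1/38) * 4 = 4/38
  A: (10/38) * 2 = 20/38
  E: (9/38) * 4 = 36/38
Sum = (18 + 4 + 20 + 36)/38 = 78/38

L = 78/38 = 2.0526 bits/symbol


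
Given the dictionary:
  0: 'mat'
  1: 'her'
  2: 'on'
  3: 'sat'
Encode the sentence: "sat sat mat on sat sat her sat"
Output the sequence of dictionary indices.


Look up each word in the dictionary:
  'sat' -> 3
  'sat' -> 3
  'mat' -> 0
  'on' -> 2
  'sat' -> 3
  'sat' -> 3
  'her' -> 1
  'sat' -> 3

Encoded: [3, 3, 0, 2, 3, 3, 1, 3]


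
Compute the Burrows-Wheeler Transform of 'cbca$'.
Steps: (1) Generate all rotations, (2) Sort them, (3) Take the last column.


Rotations (sorted):
  0: $cbca -> last char: a
  1: a$cbc -> last char: c
  2: bca$c -> last char: c
  3: ca$cb -> last char: b
  4: cbca$ -> last char: $


BWT = accb$


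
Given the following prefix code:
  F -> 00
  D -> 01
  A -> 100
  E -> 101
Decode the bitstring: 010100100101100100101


Decoding step by step:
Bits 01 -> D
Bits 01 -> D
Bits 00 -> F
Bits 100 -> A
Bits 101 -> E
Bits 100 -> A
Bits 100 -> A
Bits 101 -> E


Decoded message: DDFAEAAE


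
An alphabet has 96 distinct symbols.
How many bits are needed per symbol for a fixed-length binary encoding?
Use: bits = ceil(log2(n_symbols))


log2(96) = 6.585
Bracket: 2^6 = 64 < 96 <= 2^7 = 128
So ceil(log2(96)) = 7

bits = ceil(log2(96)) = ceil(6.585) = 7 bits


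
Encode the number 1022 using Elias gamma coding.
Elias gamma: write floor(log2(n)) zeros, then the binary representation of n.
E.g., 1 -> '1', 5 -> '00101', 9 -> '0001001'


num_bits = floor(log2(1022)) + 1 = 10
leading_zeros = num_bits - 1 = 9
binary(1022) = 1111111110

Elias gamma(1022) = '000000000' + '1111111110' = 0000000001111111110 (19 bits)


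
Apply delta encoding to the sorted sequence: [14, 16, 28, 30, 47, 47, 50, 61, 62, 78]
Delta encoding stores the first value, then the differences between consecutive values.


First value: 14
Deltas:
  16 - 14 = 2
  28 - 16 = 12
  30 - 28 = 2
  47 - 30 = 17
  47 - 47 = 0
  50 - 47 = 3
  61 - 50 = 11
  62 - 61 = 1
  78 - 62 = 16


Delta encoded: [14, 2, 12, 2, 17, 0, 3, 11, 1, 16]


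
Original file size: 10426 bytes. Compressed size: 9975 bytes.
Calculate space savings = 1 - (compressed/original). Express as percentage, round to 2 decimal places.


ratio = compressed/original = 9975/10426 = 0.956743
savings = 1 - ratio = 1 - 0.956743 = 0.043257
as a percentage: 0.043257 * 100 = 4.33%

Space savings = 1 - 9975/10426 = 4.33%


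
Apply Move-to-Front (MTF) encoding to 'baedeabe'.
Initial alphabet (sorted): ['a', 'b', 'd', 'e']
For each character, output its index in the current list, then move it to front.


MTF encoding:
'b': index 1 in ['a', 'b', 'd', 'e'] -> ['b', 'a', 'd', 'e']
'a': index 1 in ['b', 'a', 'd', 'e'] -> ['a', 'b', 'd', 'e']
'e': index 3 in ['a', 'b', 'd', 'e'] -> ['e', 'a', 'b', 'd']
'd': index 3 in ['e', 'a', 'b', 'd'] -> ['d', 'e', 'a', 'b']
'e': index 1 in ['d', 'e', 'a', 'b'] -> ['e', 'd', 'a', 'b']
'a': index 2 in ['e', 'd', 'a', 'b'] -> ['a', 'e', 'd', 'b']
'b': index 3 in ['a', 'e', 'd', 'b'] -> ['b', 'a', 'e', 'd']
'e': index 2 in ['b', 'a', 'e', 'd'] -> ['e', 'b', 'a', 'd']


Output: [1, 1, 3, 3, 1, 2, 3, 2]


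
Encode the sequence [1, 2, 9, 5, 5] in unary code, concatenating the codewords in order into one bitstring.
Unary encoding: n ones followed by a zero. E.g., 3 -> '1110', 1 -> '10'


Encode each number as n ones followed by a terminating 0:
  1 -> 10 (2 bits)
  2 -> 110 (3 bits)
  9 -> 1111111110 (10 bits)
  5 -> 111110 (6 bits)
  5 -> 111110 (6 bits)
Total length = 2 + 3 + 10 + 6 + 6 = 27 bits.

Unary([1, 2, 9, 5, 5]) = 101101111111110111110111110 (27 bits)


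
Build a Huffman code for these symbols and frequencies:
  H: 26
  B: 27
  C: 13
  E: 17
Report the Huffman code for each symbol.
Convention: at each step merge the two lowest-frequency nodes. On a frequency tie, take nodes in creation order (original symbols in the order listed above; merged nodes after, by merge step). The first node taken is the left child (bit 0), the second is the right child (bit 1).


Huffman tree construction:
Step 1: Merge C(13) + E(17) = 30
Step 2: Merge H(26) + B(27) = 53
Step 3: Merge (C+E)(30) + (H+B)(53) = 83
Read each symbol's code off the tree from the root (left child = 0, right child = 1).

Codes:
  H: 10 (length 2)
  B: 11 (length 2)
  C: 00 (length 2)
  E: 01 (length 2)
Average code length: 166/83 = 2.0000 bits/symbol


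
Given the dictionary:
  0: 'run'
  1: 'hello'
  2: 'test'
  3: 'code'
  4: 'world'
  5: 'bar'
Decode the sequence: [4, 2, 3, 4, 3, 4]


Look up each index in the dictionary:
  4 -> 'world'
  2 -> 'test'
  3 -> 'code'
  4 -> 'world'
  3 -> 'code'
  4 -> 'world'

Decoded: "world test code world code world"
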